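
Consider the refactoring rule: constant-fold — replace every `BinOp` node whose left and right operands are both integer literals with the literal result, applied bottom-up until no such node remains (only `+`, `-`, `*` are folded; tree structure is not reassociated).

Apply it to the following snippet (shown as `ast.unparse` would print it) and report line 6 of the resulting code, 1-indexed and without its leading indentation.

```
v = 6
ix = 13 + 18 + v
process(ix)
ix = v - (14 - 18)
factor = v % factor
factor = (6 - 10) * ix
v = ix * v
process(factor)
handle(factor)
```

factor = -4 * ix

Transformed code:
v = 6
ix = 31 + v
process(ix)
ix = v - -4
factor = v % factor
factor = -4 * ix
v = ix * v
process(factor)
handle(factor)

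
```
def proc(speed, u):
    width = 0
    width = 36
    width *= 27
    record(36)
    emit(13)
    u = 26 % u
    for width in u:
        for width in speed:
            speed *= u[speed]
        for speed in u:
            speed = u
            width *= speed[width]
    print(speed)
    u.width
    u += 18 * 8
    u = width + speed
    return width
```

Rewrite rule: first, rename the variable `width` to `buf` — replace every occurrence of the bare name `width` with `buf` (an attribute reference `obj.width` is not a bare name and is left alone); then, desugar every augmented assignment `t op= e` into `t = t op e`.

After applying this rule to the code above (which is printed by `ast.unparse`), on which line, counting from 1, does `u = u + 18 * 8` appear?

16

Transformed code:
def proc(speed, u):
    buf = 0
    buf = 36
    buf = buf * 27
    record(36)
    emit(13)
    u = 26 % u
    for buf in u:
        for buf in speed:
            speed = speed * u[speed]
        for speed in u:
            speed = u
            buf = buf * speed[buf]
    print(speed)
    u.width
    u = u + 18 * 8
    u = buf + speed
    return buf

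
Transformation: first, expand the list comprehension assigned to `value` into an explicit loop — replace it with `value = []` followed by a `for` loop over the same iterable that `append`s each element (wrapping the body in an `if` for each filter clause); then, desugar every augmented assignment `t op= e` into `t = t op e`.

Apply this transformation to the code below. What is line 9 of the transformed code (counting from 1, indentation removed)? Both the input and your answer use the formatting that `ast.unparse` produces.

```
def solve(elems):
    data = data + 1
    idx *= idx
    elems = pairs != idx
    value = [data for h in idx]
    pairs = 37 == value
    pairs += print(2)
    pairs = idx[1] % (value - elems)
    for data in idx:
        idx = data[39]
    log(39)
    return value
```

Transformed code:
def solve(elems):
    data = data + 1
    idx = idx * idx
    elems = pairs != idx
    value = []
    for h in idx:
        value.append(data)
    pairs = 37 == value
    pairs = pairs + print(2)
    pairs = idx[1] % (value - elems)
    for data in idx:
        idx = data[39]
    log(39)
    return value

pairs = pairs + print(2)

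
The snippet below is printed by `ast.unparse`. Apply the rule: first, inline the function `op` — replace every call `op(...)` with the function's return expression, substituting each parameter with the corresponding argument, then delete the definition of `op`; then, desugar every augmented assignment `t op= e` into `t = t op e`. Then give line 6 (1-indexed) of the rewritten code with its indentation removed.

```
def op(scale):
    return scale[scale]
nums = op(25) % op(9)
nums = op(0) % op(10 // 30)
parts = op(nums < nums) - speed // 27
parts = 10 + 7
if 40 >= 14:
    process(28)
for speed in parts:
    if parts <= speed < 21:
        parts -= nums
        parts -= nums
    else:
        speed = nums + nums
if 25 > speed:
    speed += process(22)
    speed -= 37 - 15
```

process(28)

Transformed code:
nums = 25[25] % 9[9]
nums = 0[0] % (10 // 30)[10 // 30]
parts = (nums < nums)[nums < nums] - speed // 27
parts = 10 + 7
if 40 >= 14:
    process(28)
for speed in parts:
    if parts <= speed < 21:
        parts = parts - nums
        parts = parts - nums
    else:
        speed = nums + nums
if 25 > speed:
    speed = speed + process(22)
    speed = speed - (37 - 15)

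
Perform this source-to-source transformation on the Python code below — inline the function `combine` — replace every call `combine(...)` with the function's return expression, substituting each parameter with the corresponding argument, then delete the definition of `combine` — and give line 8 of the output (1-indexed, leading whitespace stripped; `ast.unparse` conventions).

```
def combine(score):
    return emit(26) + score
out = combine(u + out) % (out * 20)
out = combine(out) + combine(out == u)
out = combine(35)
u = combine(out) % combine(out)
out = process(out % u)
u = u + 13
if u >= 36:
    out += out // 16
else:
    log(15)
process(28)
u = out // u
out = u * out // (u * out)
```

Transformed code:
out = (emit(26) + (u + out)) % (out * 20)
out = emit(26) + out + (emit(26) + (out == u))
out = emit(26) + 35
u = (emit(26) + out) % (emit(26) + out)
out = process(out % u)
u = u + 13
if u >= 36:
    out += out // 16
else:
    log(15)
process(28)
u = out // u
out = u * out // (u * out)

out += out // 16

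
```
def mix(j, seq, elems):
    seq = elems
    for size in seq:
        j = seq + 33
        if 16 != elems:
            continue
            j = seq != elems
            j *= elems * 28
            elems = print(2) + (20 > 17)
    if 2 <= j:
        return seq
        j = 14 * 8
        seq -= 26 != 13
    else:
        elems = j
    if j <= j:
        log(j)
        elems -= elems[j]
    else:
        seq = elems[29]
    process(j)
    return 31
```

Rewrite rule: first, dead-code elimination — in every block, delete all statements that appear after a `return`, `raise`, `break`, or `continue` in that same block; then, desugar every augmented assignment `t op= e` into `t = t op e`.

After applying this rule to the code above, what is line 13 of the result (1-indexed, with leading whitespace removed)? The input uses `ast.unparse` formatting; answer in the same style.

Transformed code:
def mix(j, seq, elems):
    seq = elems
    for size in seq:
        j = seq + 33
        if 16 != elems:
            continue
    if 2 <= j:
        return seq
    else:
        elems = j
    if j <= j:
        log(j)
        elems = elems - elems[j]
    else:
        seq = elems[29]
    process(j)
    return 31

elems = elems - elems[j]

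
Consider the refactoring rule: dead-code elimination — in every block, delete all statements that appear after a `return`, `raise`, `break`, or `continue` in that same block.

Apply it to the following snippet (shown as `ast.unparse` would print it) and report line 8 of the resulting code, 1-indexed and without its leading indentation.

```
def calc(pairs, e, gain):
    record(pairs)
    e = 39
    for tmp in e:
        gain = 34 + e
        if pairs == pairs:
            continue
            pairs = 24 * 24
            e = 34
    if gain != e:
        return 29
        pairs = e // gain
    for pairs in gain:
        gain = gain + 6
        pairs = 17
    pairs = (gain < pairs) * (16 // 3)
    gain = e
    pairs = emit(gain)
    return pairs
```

if gain != e:

Transformed code:
def calc(pairs, e, gain):
    record(pairs)
    e = 39
    for tmp in e:
        gain = 34 + e
        if pairs == pairs:
            continue
    if gain != e:
        return 29
    for pairs in gain:
        gain = gain + 6
        pairs = 17
    pairs = (gain < pairs) * (16 // 3)
    gain = e
    pairs = emit(gain)
    return pairs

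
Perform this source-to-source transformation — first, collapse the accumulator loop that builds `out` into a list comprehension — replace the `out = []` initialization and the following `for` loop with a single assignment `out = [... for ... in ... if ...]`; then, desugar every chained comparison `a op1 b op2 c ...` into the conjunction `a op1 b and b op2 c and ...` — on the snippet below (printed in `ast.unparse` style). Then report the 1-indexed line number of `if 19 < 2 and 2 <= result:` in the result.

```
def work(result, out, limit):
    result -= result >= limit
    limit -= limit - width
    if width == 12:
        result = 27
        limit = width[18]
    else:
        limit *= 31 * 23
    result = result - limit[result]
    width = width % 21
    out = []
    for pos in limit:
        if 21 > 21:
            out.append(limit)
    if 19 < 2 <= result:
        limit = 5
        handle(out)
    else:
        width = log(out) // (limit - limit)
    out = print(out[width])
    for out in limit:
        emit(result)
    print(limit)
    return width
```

12

Transformed code:
def work(result, out, limit):
    result -= result >= limit
    limit -= limit - width
    if width == 12:
        result = 27
        limit = width[18]
    else:
        limit *= 31 * 23
    result = result - limit[result]
    width = width % 21
    out = [limit for pos in limit if 21 > 21]
    if 19 < 2 and 2 <= result:
        limit = 5
        handle(out)
    else:
        width = log(out) // (limit - limit)
    out = print(out[width])
    for out in limit:
        emit(result)
    print(limit)
    return width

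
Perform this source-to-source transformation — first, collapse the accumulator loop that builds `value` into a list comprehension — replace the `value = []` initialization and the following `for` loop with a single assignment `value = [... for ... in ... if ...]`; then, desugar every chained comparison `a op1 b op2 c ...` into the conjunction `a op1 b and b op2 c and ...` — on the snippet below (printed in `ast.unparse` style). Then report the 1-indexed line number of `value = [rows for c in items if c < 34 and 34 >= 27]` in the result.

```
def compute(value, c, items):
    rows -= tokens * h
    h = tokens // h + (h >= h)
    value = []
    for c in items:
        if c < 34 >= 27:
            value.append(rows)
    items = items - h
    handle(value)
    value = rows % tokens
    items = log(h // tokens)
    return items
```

Transformed code:
def compute(value, c, items):
    rows -= tokens * h
    h = tokens // h + (h >= h)
    value = [rows for c in items if c < 34 and 34 >= 27]
    items = items - h
    handle(value)
    value = rows % tokens
    items = log(h // tokens)
    return items

4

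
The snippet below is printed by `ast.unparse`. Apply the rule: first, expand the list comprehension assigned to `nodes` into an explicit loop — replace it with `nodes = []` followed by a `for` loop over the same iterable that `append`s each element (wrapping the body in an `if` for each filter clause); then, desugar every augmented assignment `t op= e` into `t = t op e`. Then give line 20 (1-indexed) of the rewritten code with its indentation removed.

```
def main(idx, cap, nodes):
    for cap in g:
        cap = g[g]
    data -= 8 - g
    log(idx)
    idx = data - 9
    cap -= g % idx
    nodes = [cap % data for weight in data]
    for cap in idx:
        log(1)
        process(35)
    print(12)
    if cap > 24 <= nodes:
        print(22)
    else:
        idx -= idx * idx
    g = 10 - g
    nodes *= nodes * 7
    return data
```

nodes = nodes * (nodes * 7)

Transformed code:
def main(idx, cap, nodes):
    for cap in g:
        cap = g[g]
    data = data - (8 - g)
    log(idx)
    idx = data - 9
    cap = cap - g % idx
    nodes = []
    for weight in data:
        nodes.append(cap % data)
    for cap in idx:
        log(1)
        process(35)
    print(12)
    if cap > 24 <= nodes:
        print(22)
    else:
        idx = idx - idx * idx
    g = 10 - g
    nodes = nodes * (nodes * 7)
    return data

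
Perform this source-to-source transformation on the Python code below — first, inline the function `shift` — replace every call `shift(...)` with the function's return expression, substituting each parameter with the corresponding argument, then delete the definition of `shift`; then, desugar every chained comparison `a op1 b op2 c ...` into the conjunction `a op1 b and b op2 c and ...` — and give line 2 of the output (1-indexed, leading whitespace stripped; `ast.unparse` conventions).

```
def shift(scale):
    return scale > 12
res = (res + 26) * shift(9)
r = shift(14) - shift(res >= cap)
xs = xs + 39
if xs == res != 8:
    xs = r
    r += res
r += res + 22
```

r = (14 > 12) - ((res >= cap) > 12)

Transformed code:
res = (res + 26) * (9 > 12)
r = (14 > 12) - ((res >= cap) > 12)
xs = xs + 39
if xs == res and res != 8:
    xs = r
    r += res
r += res + 22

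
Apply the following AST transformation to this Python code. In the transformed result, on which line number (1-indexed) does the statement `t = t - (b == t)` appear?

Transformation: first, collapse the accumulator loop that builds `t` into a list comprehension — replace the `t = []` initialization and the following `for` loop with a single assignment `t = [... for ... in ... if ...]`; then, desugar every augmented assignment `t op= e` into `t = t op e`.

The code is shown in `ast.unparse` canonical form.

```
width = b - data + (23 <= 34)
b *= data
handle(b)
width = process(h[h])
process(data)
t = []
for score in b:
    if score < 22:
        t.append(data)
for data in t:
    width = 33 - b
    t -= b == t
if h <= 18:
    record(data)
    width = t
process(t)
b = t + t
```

Transformed code:
width = b - data + (23 <= 34)
b = b * data
handle(b)
width = process(h[h])
process(data)
t = [data for score in b if score < 22]
for data in t:
    width = 33 - b
    t = t - (b == t)
if h <= 18:
    record(data)
    width = t
process(t)
b = t + t

9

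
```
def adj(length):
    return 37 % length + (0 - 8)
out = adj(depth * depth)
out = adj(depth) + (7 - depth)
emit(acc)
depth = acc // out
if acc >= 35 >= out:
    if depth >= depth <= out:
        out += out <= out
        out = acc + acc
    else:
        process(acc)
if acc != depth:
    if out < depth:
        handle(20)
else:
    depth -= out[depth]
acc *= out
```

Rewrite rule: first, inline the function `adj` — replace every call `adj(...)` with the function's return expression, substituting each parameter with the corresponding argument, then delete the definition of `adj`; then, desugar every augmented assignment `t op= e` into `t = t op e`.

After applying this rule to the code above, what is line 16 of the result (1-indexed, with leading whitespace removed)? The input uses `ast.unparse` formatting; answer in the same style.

Transformed code:
out = 37 % (depth * depth) + (0 - 8)
out = 37 % depth + (0 - 8) + (7 - depth)
emit(acc)
depth = acc // out
if acc >= 35 >= out:
    if depth >= depth <= out:
        out = out + (out <= out)
        out = acc + acc
    else:
        process(acc)
if acc != depth:
    if out < depth:
        handle(20)
else:
    depth = depth - out[depth]
acc = acc * out

acc = acc * out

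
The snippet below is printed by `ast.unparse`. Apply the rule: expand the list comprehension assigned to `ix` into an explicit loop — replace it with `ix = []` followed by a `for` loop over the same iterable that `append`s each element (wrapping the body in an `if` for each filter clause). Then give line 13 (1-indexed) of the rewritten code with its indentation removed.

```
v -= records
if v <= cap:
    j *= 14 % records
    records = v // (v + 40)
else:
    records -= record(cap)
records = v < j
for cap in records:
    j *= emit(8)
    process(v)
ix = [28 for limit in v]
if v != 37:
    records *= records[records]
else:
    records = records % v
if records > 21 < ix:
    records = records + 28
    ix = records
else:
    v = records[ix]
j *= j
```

ix.append(28)

Transformed code:
v -= records
if v <= cap:
    j *= 14 % records
    records = v // (v + 40)
else:
    records -= record(cap)
records = v < j
for cap in records:
    j *= emit(8)
    process(v)
ix = []
for limit in v:
    ix.append(28)
if v != 37:
    records *= records[records]
else:
    records = records % v
if records > 21 < ix:
    records = records + 28
    ix = records
else:
    v = records[ix]
j *= j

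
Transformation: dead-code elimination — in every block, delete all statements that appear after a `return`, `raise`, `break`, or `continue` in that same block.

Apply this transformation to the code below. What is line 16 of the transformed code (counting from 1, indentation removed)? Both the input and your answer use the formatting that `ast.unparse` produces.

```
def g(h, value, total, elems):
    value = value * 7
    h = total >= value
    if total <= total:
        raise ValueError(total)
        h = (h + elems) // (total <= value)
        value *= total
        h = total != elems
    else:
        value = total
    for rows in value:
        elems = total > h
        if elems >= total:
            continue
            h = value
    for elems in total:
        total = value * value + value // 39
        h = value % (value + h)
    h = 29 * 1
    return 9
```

Transformed code:
def g(h, value, total, elems):
    value = value * 7
    h = total >= value
    if total <= total:
        raise ValueError(total)
    else:
        value = total
    for rows in value:
        elems = total > h
        if elems >= total:
            continue
    for elems in total:
        total = value * value + value // 39
        h = value % (value + h)
    h = 29 * 1
    return 9

return 9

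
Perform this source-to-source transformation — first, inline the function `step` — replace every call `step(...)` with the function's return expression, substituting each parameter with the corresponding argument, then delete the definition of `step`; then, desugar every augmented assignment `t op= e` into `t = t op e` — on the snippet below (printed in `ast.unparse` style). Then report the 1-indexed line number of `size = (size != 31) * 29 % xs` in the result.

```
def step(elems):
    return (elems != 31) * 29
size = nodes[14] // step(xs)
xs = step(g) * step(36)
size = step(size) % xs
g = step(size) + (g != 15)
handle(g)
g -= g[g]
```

Transformed code:
size = nodes[14] // ((xs != 31) * 29)
xs = (g != 31) * 29 * ((36 != 31) * 29)
size = (size != 31) * 29 % xs
g = (size != 31) * 29 + (g != 15)
handle(g)
g = g - g[g]

3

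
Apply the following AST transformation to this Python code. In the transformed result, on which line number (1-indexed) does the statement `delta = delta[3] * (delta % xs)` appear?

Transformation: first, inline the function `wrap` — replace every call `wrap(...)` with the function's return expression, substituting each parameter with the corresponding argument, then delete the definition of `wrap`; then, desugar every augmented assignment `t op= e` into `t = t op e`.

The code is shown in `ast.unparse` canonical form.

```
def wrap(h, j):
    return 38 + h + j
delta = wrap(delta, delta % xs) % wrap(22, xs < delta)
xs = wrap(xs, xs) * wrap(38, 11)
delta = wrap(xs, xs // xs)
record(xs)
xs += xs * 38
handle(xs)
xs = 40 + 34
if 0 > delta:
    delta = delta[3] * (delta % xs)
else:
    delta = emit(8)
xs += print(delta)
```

9

Transformed code:
delta = (38 + delta + delta % xs) % (38 + 22 + (xs < delta))
xs = (38 + xs + xs) * (38 + 38 + 11)
delta = 38 + xs + xs // xs
record(xs)
xs = xs + xs * 38
handle(xs)
xs = 40 + 34
if 0 > delta:
    delta = delta[3] * (delta % xs)
else:
    delta = emit(8)
xs = xs + print(delta)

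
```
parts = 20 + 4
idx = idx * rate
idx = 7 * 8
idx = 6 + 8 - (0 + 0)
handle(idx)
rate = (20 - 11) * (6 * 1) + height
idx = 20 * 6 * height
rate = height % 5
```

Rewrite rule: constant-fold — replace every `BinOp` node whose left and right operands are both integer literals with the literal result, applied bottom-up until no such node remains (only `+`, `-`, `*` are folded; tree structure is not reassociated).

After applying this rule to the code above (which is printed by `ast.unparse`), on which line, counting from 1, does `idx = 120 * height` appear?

Transformed code:
parts = 24
idx = idx * rate
idx = 56
idx = 14
handle(idx)
rate = 54 + height
idx = 120 * height
rate = height % 5

7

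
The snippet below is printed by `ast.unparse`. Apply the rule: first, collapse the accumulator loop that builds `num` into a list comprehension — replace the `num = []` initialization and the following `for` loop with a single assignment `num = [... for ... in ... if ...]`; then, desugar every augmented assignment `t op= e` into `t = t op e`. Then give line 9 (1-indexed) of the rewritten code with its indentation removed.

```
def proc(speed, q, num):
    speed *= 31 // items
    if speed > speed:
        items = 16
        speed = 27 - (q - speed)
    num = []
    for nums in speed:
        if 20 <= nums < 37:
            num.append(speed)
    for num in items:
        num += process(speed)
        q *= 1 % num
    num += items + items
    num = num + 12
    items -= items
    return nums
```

Transformed code:
def proc(speed, q, num):
    speed = speed * (31 // items)
    if speed > speed:
        items = 16
        speed = 27 - (q - speed)
    num = [speed for nums in speed if 20 <= nums < 37]
    for num in items:
        num = num + process(speed)
        q = q * (1 % num)
    num = num + (items + items)
    num = num + 12
    items = items - items
    return nums

q = q * (1 % num)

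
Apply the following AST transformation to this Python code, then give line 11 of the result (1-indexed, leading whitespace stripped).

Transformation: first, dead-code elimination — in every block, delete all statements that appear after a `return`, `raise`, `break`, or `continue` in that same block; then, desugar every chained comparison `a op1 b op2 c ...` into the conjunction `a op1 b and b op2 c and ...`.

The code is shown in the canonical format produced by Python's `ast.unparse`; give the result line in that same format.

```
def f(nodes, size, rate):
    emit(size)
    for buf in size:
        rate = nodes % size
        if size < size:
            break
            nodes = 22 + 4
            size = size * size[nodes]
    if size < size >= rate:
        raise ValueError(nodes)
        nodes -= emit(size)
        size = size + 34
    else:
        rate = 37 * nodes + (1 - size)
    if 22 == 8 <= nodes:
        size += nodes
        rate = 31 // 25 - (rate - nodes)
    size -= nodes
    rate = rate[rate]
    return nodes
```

if 22 == 8 and 8 <= nodes:

Transformed code:
def f(nodes, size, rate):
    emit(size)
    for buf in size:
        rate = nodes % size
        if size < size:
            break
    if size < size and size >= rate:
        raise ValueError(nodes)
    else:
        rate = 37 * nodes + (1 - size)
    if 22 == 8 and 8 <= nodes:
        size += nodes
        rate = 31 // 25 - (rate - nodes)
    size -= nodes
    rate = rate[rate]
    return nodes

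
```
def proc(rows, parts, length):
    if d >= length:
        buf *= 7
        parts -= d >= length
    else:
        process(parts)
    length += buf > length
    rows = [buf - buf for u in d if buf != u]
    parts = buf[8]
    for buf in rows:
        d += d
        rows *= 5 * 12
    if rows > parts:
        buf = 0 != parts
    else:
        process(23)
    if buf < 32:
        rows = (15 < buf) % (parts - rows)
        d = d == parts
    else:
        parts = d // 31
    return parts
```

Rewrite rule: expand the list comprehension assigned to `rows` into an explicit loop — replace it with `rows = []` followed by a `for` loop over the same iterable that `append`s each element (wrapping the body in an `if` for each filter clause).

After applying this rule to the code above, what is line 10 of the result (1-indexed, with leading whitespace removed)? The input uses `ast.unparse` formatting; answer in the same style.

if buf != u:

Transformed code:
def proc(rows, parts, length):
    if d >= length:
        buf *= 7
        parts -= d >= length
    else:
        process(parts)
    length += buf > length
    rows = []
    for u in d:
        if buf != u:
            rows.append(buf - buf)
    parts = buf[8]
    for buf in rows:
        d += d
        rows *= 5 * 12
    if rows > parts:
        buf = 0 != parts
    else:
        process(23)
    if buf < 32:
        rows = (15 < buf) % (parts - rows)
        d = d == parts
    else:
        parts = d // 31
    return parts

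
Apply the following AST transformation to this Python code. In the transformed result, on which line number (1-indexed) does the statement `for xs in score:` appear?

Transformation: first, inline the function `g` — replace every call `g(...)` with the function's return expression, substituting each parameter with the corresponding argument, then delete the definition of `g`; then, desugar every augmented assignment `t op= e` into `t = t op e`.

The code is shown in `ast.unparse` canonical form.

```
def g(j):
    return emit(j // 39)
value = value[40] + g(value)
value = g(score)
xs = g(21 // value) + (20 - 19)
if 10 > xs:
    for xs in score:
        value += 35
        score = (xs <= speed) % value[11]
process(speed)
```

Transformed code:
value = value[40] + emit(value // 39)
value = emit(score // 39)
xs = emit(21 // value // 39) + (20 - 19)
if 10 > xs:
    for xs in score:
        value = value + 35
        score = (xs <= speed) % value[11]
process(speed)

5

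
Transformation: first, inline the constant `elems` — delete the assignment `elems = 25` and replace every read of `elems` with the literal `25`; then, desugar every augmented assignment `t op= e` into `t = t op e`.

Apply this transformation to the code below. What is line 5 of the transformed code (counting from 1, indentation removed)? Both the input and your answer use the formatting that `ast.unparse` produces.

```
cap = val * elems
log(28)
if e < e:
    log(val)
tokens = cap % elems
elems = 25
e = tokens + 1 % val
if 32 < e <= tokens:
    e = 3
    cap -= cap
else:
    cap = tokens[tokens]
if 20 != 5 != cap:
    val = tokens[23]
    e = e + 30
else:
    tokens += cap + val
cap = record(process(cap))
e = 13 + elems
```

tokens = cap % 25

Transformed code:
cap = val * 25
log(28)
if e < e:
    log(val)
tokens = cap % 25
e = tokens + 1 % val
if 32 < e <= tokens:
    e = 3
    cap = cap - cap
else:
    cap = tokens[tokens]
if 20 != 5 != cap:
    val = tokens[23]
    e = e + 30
else:
    tokens = tokens + (cap + val)
cap = record(process(cap))
e = 13 + 25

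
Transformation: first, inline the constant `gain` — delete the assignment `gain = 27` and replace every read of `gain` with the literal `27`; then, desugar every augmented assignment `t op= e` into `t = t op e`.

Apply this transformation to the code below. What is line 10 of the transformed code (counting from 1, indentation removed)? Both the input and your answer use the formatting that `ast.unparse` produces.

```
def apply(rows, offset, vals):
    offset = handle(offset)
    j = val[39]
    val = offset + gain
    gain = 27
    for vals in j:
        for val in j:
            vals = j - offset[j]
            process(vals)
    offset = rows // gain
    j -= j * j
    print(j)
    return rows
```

Transformed code:
def apply(rows, offset, vals):
    offset = handle(offset)
    j = val[39]
    val = offset + 27
    for vals in j:
        for val in j:
            vals = j - offset[j]
            process(vals)
    offset = rows // 27
    j = j - j * j
    print(j)
    return rows

j = j - j * j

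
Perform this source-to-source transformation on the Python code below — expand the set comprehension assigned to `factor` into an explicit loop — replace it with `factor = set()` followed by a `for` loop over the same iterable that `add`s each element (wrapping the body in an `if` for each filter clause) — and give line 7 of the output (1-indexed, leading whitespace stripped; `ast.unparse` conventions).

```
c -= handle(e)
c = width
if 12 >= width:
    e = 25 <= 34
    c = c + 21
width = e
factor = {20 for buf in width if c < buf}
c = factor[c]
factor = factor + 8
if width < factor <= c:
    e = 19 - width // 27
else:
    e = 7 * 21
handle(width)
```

Transformed code:
c -= handle(e)
c = width
if 12 >= width:
    e = 25 <= 34
    c = c + 21
width = e
factor = set()
for buf in width:
    if c < buf:
        factor.add(20)
c = factor[c]
factor = factor + 8
if width < factor <= c:
    e = 19 - width // 27
else:
    e = 7 * 21
handle(width)

factor = set()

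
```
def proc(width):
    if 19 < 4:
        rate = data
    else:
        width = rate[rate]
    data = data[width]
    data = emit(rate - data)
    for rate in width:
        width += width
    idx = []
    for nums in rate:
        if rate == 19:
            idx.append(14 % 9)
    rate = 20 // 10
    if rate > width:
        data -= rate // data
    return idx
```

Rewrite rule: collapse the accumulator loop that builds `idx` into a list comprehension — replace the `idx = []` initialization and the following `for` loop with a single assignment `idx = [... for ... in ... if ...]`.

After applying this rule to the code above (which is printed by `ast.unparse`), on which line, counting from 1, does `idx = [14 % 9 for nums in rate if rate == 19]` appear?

10

Transformed code:
def proc(width):
    if 19 < 4:
        rate = data
    else:
        width = rate[rate]
    data = data[width]
    data = emit(rate - data)
    for rate in width:
        width += width
    idx = [14 % 9 for nums in rate if rate == 19]
    rate = 20 // 10
    if rate > width:
        data -= rate // data
    return idx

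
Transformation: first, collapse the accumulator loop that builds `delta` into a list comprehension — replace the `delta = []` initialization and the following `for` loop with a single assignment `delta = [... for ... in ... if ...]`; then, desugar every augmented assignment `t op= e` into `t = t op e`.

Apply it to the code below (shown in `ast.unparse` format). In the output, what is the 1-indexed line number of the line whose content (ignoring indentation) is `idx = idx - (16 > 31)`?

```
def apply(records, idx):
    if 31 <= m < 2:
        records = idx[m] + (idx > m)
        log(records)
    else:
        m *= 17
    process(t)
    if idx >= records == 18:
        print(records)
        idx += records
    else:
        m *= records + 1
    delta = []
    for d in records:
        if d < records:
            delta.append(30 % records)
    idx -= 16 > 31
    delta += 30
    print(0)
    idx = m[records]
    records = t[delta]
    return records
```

Transformed code:
def apply(records, idx):
    if 31 <= m < 2:
        records = idx[m] + (idx > m)
        log(records)
    else:
        m = m * 17
    process(t)
    if idx >= records == 18:
        print(records)
        idx = idx + records
    else:
        m = m * (records + 1)
    delta = [30 % records for d in records if d < records]
    idx = idx - (16 > 31)
    delta = delta + 30
    print(0)
    idx = m[records]
    records = t[delta]
    return records

14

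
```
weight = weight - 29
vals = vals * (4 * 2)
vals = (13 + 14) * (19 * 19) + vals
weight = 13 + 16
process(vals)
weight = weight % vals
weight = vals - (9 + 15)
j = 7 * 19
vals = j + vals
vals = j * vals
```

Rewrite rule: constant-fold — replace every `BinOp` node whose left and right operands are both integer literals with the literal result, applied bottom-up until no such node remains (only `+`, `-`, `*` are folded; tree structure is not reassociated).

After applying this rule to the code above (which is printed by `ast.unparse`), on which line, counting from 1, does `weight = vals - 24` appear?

Transformed code:
weight = weight - 29
vals = vals * 8
vals = 9747 + vals
weight = 29
process(vals)
weight = weight % vals
weight = vals - 24
j = 133
vals = j + vals
vals = j * vals

7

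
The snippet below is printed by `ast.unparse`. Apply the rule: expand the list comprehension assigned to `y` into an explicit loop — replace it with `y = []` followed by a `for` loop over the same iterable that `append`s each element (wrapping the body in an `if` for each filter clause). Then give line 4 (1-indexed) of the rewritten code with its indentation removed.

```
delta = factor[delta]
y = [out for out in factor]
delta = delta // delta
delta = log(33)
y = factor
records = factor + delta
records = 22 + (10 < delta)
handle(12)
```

y.append(out)

Transformed code:
delta = factor[delta]
y = []
for out in factor:
    y.append(out)
delta = delta // delta
delta = log(33)
y = factor
records = factor + delta
records = 22 + (10 < delta)
handle(12)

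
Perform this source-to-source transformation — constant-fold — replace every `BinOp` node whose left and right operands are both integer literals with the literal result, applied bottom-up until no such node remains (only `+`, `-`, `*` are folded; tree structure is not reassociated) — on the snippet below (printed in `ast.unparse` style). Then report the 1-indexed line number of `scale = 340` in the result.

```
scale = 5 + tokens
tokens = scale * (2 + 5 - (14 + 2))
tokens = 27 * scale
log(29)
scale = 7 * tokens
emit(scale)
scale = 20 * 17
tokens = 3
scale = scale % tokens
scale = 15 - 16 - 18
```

Transformed code:
scale = 5 + tokens
tokens = scale * -9
tokens = 27 * scale
log(29)
scale = 7 * tokens
emit(scale)
scale = 340
tokens = 3
scale = scale % tokens
scale = -19

7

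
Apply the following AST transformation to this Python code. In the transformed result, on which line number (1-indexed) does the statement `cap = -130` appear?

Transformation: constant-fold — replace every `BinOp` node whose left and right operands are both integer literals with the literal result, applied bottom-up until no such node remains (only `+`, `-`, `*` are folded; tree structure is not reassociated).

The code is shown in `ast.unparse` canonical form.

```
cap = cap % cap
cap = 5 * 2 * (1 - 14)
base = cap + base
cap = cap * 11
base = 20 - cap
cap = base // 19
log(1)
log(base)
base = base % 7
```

Transformed code:
cap = cap % cap
cap = -130
base = cap + base
cap = cap * 11
base = 20 - cap
cap = base // 19
log(1)
log(base)
base = base % 7

2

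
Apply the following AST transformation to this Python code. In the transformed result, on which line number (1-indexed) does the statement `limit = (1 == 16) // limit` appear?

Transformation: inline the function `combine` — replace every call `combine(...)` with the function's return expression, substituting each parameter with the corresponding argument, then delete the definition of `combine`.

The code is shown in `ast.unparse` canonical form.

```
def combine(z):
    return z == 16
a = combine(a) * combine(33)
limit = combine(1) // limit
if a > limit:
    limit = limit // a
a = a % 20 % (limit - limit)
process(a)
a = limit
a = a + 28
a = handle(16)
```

Transformed code:
a = (a == 16) * (33 == 16)
limit = (1 == 16) // limit
if a > limit:
    limit = limit // a
a = a % 20 % (limit - limit)
process(a)
a = limit
a = a + 28
a = handle(16)

2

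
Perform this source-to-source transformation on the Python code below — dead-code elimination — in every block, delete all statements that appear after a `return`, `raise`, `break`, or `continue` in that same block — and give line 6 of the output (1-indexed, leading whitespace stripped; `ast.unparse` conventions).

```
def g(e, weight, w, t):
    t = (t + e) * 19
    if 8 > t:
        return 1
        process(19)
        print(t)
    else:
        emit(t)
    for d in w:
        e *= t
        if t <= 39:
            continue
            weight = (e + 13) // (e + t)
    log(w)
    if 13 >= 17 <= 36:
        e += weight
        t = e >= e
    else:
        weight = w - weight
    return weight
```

emit(t)

Transformed code:
def g(e, weight, w, t):
    t = (t + e) * 19
    if 8 > t:
        return 1
    else:
        emit(t)
    for d in w:
        e *= t
        if t <= 39:
            continue
    log(w)
    if 13 >= 17 <= 36:
        e += weight
        t = e >= e
    else:
        weight = w - weight
    return weight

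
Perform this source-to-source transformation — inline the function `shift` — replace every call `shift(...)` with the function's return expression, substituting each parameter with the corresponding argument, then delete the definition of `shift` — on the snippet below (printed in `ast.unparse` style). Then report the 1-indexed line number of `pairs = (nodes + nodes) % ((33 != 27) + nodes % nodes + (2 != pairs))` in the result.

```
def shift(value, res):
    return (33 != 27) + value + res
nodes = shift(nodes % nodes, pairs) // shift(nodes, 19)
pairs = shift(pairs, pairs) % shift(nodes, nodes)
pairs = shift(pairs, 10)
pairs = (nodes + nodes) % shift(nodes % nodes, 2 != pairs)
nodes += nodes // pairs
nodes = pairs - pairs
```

4

Transformed code:
nodes = ((33 != 27) + nodes % nodes + pairs) // ((33 != 27) + nodes + 19)
pairs = ((33 != 27) + pairs + pairs) % ((33 != 27) + nodes + nodes)
pairs = (33 != 27) + pairs + 10
pairs = (nodes + nodes) % ((33 != 27) + nodes % nodes + (2 != pairs))
nodes += nodes // pairs
nodes = pairs - pairs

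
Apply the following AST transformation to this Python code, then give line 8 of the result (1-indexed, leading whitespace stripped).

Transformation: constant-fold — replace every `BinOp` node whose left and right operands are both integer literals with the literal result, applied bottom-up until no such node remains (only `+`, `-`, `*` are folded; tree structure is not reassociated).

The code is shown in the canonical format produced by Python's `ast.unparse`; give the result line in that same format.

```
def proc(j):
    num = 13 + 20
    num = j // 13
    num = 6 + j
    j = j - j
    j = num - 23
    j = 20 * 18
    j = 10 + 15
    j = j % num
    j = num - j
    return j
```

Transformed code:
def proc(j):
    num = 33
    num = j // 13
    num = 6 + j
    j = j - j
    j = num - 23
    j = 360
    j = 25
    j = j % num
    j = num - j
    return j

j = 25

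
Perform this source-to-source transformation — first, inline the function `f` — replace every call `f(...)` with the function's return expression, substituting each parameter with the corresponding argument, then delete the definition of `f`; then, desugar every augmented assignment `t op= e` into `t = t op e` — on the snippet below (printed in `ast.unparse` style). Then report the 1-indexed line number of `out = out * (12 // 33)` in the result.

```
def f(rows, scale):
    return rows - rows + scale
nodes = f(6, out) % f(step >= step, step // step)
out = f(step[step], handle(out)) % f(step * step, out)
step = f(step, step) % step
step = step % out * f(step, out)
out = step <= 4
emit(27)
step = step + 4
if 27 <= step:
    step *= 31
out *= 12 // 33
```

10

Transformed code:
nodes = (6 - 6 + out) % ((step >= step) - (step >= step) + step // step)
out = (step[step] - step[step] + handle(out)) % (step * step - step * step + out)
step = (step - step + step) % step
step = step % out * (step - step + out)
out = step <= 4
emit(27)
step = step + 4
if 27 <= step:
    step = step * 31
out = out * (12 // 33)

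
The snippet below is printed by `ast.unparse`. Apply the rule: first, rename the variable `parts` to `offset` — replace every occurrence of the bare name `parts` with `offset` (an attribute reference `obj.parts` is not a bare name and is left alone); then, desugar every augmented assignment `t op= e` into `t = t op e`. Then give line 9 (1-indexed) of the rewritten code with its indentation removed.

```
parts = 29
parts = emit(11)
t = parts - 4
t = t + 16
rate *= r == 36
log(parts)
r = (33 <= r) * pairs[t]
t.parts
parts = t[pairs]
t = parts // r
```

Transformed code:
offset = 29
offset = emit(11)
t = offset - 4
t = t + 16
rate = rate * (r == 36)
log(offset)
r = (33 <= r) * pairs[t]
t.parts
offset = t[pairs]
t = offset // r

offset = t[pairs]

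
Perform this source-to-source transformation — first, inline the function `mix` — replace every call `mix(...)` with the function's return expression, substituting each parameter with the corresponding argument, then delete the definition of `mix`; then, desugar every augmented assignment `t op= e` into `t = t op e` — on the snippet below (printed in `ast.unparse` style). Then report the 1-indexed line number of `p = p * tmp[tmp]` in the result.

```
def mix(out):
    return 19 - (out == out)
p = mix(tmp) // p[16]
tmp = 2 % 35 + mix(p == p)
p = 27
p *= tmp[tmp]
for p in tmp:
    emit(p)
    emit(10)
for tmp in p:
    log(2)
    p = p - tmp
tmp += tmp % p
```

Transformed code:
p = (19 - (tmp == tmp)) // p[16]
tmp = 2 % 35 + (19 - ((p == p) == (p == p)))
p = 27
p = p * tmp[tmp]
for p in tmp:
    emit(p)
    emit(10)
for tmp in p:
    log(2)
    p = p - tmp
tmp = tmp + tmp % p

4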